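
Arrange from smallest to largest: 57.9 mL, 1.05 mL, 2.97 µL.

2.97 µL < 1.05 mL < 57.9 mL

57.9 mL = 0.0579 L
1.05 mL = 0.00105 L
2.97 µL = 0.00000297 L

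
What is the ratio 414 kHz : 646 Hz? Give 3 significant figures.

(414e3) / (646) = 0.6409e3

641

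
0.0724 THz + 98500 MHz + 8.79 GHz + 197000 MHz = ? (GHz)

In GHz:
  0.0724 THz = 0.0724 × 10³ GHz = 72.4
  98500 MHz = 98500 × 10⁻³ GHz = 98.5
  8.79 GHz → 8.79
  197000 MHz = 197000 × 10⁻³ GHz = 197
Sum: 72.4 + 98.5 + 8.79 + 197 = 376.69

376.69 GHz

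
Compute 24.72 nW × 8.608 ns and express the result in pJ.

24.72e-9 × 8.608e-9 = 212.78976e-18 J

0.00021278976 pJ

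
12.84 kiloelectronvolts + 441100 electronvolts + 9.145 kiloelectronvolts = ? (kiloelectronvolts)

463.085 kiloelectronvolts

In kiloelectronvolts:
  12.84 kiloelectronvolts → 12.84
  441100 electronvolts = 441100 × 10^-3 kiloelectronvolts = 441.1
  9.145 kiloelectronvolts → 9.145
Sum: 12.84 + 441.1 + 9.145 = 463.085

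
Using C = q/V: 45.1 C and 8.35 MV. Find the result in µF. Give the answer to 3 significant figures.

(45.1) / (8.35 × 10^6) = 5.4012 × 10^-6 F

5.40 µF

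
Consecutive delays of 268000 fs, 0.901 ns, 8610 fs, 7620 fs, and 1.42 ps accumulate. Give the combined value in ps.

1186.65 ps

In ps:
  268000 fs = 268000 × 10^-3 ps = 268
  0.901 ns = 0.901 × 10^3 ps = 901
  8610 fs = 8610 × 10^-3 ps = 8.61
  7620 fs = 7620 × 10^-3 ps = 7.62
  1.42 ps → 1.42
Sum: 268 + 901 + 8.61 + 7.62 + 1.42 = 1186.65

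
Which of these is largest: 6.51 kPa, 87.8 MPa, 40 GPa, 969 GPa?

6.51 kPa = 6510 Pa
87.8 MPa = 87800000 Pa
40 GPa = 40000000000 Pa
969 GPa = 969000000000 Pa

969 GPa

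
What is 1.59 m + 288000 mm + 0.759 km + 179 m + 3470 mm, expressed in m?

1231.06 m

In m:
  1.59 m → 1.59
  288000 mm = 288000 × 10^-3 m = 288
  0.759 km = 0.759 × 10^3 m = 759
  179 m → 179
  3470 mm = 3470 × 10^-3 m = 3.47
Sum: 1.59 + 288 + 759 + 179 + 3.47 = 1231.06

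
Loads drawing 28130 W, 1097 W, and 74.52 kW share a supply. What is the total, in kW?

In kW:
  28130 W = 28130 × 10^-3 kW = 28.13
  1097 W = 1097 × 10^-3 kW = 1.097
  74.52 kW → 74.52
Sum: 28.13 + 1.097 + 74.52 = 103.747

103.747 kW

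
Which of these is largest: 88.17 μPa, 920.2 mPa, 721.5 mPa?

920.2 mPa

88.17 μPa = 0.00008817 Pa
920.2 mPa = 0.9202 Pa
721.5 mPa = 0.7215 Pa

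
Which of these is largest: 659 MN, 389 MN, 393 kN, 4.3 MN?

659 MN

659 MN = 659000000 N
389 MN = 389000000 N
393 kN = 393000 N
4.3 MN = 4300000 N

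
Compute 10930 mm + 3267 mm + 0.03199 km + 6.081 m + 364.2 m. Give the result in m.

In m:
  10930 mm = 10930e-3 m = 10.93
  3267 mm = 3267e-3 m = 3.267
  0.03199 km = 0.03199e3 m = 31.99
  6.081 m → 6.081
  364.2 m → 364.2
Sum: 10.93 + 3.267 + 31.99 + 6.081 + 364.2 = 416.468

416.468 m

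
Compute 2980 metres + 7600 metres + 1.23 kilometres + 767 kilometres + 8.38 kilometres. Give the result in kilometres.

787.19 kilometres

In kilometres:
  2980 metres = 2980 × 10⁻³ kilometres = 2.98
  7600 metres = 7600 × 10⁻³ kilometres = 7.6
  1.23 kilometres → 1.23
  767 kilometres → 767
  8.38 kilometres → 8.38
Sum: 2.98 + 7.6 + 1.23 + 767 + 8.38 = 787.19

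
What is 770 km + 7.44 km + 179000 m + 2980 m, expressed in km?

In km:
  770 km → 770
  7.44 km → 7.44
  179000 m = 179000 × 10^-3 km = 179
  2980 m = 2980 × 10^-3 km = 2.98
Sum: 770 + 7.44 + 179 + 2.98 = 959.42

959.42 km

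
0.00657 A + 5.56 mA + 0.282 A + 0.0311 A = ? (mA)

325.23 mA

In mA:
  0.00657 A = 0.00657 × 10^3 mA = 6.57
  5.56 mA → 5.56
  0.282 A = 0.282 × 10^3 mA = 282
  0.0311 A = 0.0311 × 10^3 mA = 31.1
Sum: 6.57 + 5.56 + 282 + 31.1 = 325.23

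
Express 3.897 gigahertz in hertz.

giga = 10⁹, (no prefix) = 10⁰; factor is 10⁹.
3.897 × 10⁹ = 3897000000

3897000000 hertz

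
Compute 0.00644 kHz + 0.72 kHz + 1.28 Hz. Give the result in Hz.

727.72 Hz

In Hz:
  0.00644 kHz = 0.00644 × 10^3 Hz = 6.44
  0.72 kHz = 0.72 × 10^3 Hz = 720
  1.28 Hz → 1.28
Sum: 6.44 + 720 + 1.28 = 727.72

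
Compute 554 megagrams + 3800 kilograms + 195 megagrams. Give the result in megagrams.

752.8 megagrams

In megagrams:
  554 megagrams → 554
  3800 kilograms = 3800 × 10^-3 megagrams = 3.8
  195 megagrams → 195
Sum: 554 + 3.8 + 195 = 752.8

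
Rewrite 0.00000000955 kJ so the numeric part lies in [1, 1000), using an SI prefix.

9.55 uJ

= 9.55 × 10⁻⁶ J; 10⁻⁶ is micro.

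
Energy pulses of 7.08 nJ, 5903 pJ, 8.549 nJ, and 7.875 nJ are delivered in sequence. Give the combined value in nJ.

29.407 nJ

In nJ:
  7.08 nJ → 7.08
  5903 pJ = 5903 × 10⁻³ nJ = 5.903
  8.549 nJ → 8.549
  7.875 nJ → 7.875
Sum: 7.08 + 5.903 + 8.549 + 7.875 = 29.407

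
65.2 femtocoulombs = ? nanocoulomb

femto = 10^-15, nano = 10^-9; factor is 10^-6.
65.2 × 10^-6 = 0.0000652

0.0000652 nanocoulombs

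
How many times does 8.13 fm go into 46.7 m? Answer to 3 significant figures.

5740000000000000

(46.7) / (8.13e-15) = 5.744e15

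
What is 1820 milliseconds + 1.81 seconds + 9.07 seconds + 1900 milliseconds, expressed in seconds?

14.6 seconds

In seconds:
  1820 milliseconds = 1820e-3 seconds = 1.82
  1.81 seconds → 1.81
  9.07 seconds → 9.07
  1900 milliseconds = 1900e-3 seconds = 1.9
Sum: 1.82 + 1.81 + 9.07 + 1.9 = 14.6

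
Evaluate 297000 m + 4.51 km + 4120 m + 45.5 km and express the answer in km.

351.13 km

In km:
  297000 m = 297000e-3 km = 297
  4.51 km → 4.51
  4120 m = 4120e-3 km = 4.12
  45.5 km → 45.5
Sum: 297 + 4.51 + 4.12 + 45.5 = 351.13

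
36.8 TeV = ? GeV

tera = 10¹², giga = 10⁹; factor is 10³.
36.8 × 10³ = 36800

36800 GeV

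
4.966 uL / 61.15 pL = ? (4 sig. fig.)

81210

(4.966 × 10^-6) / (61.15 × 10^-12) = 0.08121 × 10^6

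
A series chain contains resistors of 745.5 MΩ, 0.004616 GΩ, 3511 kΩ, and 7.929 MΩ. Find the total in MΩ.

In MΩ:
  745.5 MΩ → 745.5
  0.004616 GΩ = 0.004616 × 10³ MΩ = 4.616
  3511 kΩ = 3511 × 10⁻³ MΩ = 3.511
  7.929 MΩ → 7.929
Sum: 745.5 + 4.616 + 3.511 + 7.929 = 761.556

761.556 MΩ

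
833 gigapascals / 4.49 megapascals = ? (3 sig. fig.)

186000

(833e9) / (4.49e6) = 185.5e3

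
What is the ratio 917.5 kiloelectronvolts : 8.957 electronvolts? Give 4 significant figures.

(917.5 × 10³) / (8.957) = 102.43 × 10³

102400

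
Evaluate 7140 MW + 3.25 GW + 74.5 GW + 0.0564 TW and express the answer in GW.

In GW:
  7140 MW = 7140 × 10^-3 GW = 7.14
  3.25 GW → 3.25
  74.5 GW → 74.5
  0.0564 TW = 0.0564 × 10^3 GW = 56.4
Sum: 7.14 + 3.25 + 74.5 + 56.4 = 141.29

141.29 GW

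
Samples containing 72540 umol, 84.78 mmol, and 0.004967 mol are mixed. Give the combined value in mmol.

162.287 mmol

In mmol:
  72540 umol = 72540e-3 mmol = 72.54
  84.78 mmol → 84.78
  0.004967 mol = 0.004967e3 mmol = 4.967
Sum: 72.54 + 84.78 + 4.967 = 162.287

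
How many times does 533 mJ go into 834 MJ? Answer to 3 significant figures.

1560000000

(834 × 10⁶) / (533 × 10⁻³) = 1.565 × 10⁹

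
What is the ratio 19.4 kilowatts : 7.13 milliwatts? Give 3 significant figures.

(19.4e3) / (7.13e-3) = 2.721e6

2720000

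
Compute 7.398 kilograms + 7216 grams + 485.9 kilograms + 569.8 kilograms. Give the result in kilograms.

1070.314 kilograms

In kilograms:
  7.398 kilograms → 7.398
  7216 grams = 7216 × 10^-3 kilograms = 7.216
  485.9 kilograms → 485.9
  569.8 kilograms → 569.8
Sum: 7.398 + 7.216 + 485.9 + 569.8 = 1070.314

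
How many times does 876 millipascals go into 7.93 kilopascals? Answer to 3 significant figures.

9050

(7.93e3) / (876e-3) = 0.009053e6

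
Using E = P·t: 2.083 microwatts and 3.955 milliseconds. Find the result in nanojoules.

2.083 × 10⁻⁶ × 3.955 × 10⁻³ = 8.238265 × 10⁻⁹ J

8.238265 nanojoules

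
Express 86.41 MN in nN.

mega = 10^6, nano = 10^-9; factor is 10^15.
86.41 × 10^15 = 86410000000000000

86410000000000000 nN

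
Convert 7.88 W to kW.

0.00788 kW

(no prefix) = 1e0, kilo = 1e3; factor is 1e-3.
7.88 × 1e-3 = 0.00788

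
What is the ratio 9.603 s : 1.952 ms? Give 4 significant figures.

(9.603) / (1.952e-3) = 4.9196e3

4920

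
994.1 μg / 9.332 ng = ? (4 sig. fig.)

106500

(994.1e-6) / (9.332e-9) = 106.53e3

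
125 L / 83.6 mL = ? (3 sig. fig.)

1500

(125) / (83.6 × 10⁻³) = 1.495 × 10³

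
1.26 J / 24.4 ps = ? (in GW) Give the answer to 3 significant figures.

51.6 GW

(1.26) / (24.4 × 10⁻¹²) = 0.051639 × 10¹² W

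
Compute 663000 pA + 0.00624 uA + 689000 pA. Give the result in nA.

In nA:
  663000 pA = 663000 × 10^-3 nA = 663
  0.00624 uA = 0.00624 × 10^3 nA = 6.24
  689000 pA = 689000 × 10^-3 nA = 689
Sum: 663 + 6.24 + 689 = 1358.24

1358.24 nA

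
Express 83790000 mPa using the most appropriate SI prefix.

83.79 kPa

= 83.79e3 Pa; 1e3 is kilo.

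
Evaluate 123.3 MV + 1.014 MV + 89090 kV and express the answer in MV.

213.404 MV

In MV:
  123.3 MV → 123.3
  1.014 MV → 1.014
  89090 kV = 89090 × 10⁻³ MV = 89.09
Sum: 123.3 + 1.014 + 89.09 = 213.404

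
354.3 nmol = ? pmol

354300 pmol

nano = 10⁻⁹, pico = 10⁻¹²; factor is 10³.
354.3 × 10³ = 354300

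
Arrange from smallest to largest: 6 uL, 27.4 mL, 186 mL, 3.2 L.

6 uL = 0.000006 L
27.4 mL = 0.0274 L
186 mL = 0.186 L
3.2 L = 3.2 L

6 uL < 27.4 mL < 186 mL < 3.2 L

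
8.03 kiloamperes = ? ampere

kilo = 1e3, (no prefix) = 1e0; factor is 1e3.
8.03 × 1e3 = 8030

8030 amperes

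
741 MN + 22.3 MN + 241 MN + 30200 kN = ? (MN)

1034.5 MN

In MN:
  741 MN → 741
  22.3 MN → 22.3
  241 MN → 241
  30200 kN = 30200e-3 MN = 30.2
Sum: 741 + 22.3 + 241 + 30.2 = 1034.5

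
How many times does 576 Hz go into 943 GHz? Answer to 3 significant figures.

1640000000

(943 × 10⁹) / (576) = 1.637 × 10⁹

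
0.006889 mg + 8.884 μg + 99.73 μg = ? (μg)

In μg:
  0.006889 mg = 0.006889e3 μg = 6.889
  8.884 μg → 8.884
  99.73 μg → 99.73
Sum: 6.889 + 8.884 + 99.73 = 115.503

115.503 μg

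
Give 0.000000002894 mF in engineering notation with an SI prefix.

2.894 pF

= 2.894 × 10⁻¹² F; 10⁻¹² is pico.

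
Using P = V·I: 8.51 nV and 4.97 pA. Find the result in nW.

8.51 × 10⁻⁹ × 4.97 × 10⁻¹² = 42.2947 × 10⁻²¹ W

0.0000000000422947 nW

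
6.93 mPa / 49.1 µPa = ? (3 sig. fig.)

(6.93 × 10^-3) / (49.1 × 10^-6) = 0.1411 × 10^3

141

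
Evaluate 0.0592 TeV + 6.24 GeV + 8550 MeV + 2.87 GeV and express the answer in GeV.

76.86 GeV

In GeV:
  0.0592 TeV = 0.0592e3 GeV = 59.2
  6.24 GeV → 6.24
  8550 MeV = 8550e-3 GeV = 8.55
  2.87 GeV → 2.87
Sum: 59.2 + 6.24 + 8.55 + 2.87 = 76.86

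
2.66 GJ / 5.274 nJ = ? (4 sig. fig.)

504400000000000000

(2.66 × 10^9) / (5.274 × 10^-9) = 0.50436 × 10^18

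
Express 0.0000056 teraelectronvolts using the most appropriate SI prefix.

5.6 megaelectronvolts

= 5.6e6 electronvolts; 1e6 is mega.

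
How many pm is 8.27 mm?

milli = 1e-3, pico = 1e-12; factor is 1e9.
8.27 × 1e9 = 8270000000

8270000000 pm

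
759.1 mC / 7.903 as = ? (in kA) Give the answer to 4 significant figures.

(759.1 × 10^-3) / (7.903 × 10^-18) = 96.0521 × 10^15 A

96050000000000 kA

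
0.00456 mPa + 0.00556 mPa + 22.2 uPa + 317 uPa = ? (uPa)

In uPa:
  0.00456 mPa = 0.00456 × 10^3 uPa = 4.56
  0.00556 mPa = 0.00556 × 10^3 uPa = 5.56
  22.2 uPa → 22.2
  317 uPa → 317
Sum: 4.56 + 5.56 + 22.2 + 317 = 349.32

349.32 uPa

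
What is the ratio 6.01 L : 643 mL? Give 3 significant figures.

(6.01) / (643 × 10⁻³) = 0.009347 × 10³

9.35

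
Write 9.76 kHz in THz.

0.00000000976 THz

kilo = 10^3, tera = 10^12; factor is 10^-9.
9.76 × 10^-9 = 0.00000000976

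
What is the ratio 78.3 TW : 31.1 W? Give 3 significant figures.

2520000000000

(78.3 × 10^12) / (31.1) = 2.518 × 10^12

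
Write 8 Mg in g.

8000000 g

mega = 10^6, (no prefix) = 10^0; factor is 10^6.
8 × 10^6 = 8000000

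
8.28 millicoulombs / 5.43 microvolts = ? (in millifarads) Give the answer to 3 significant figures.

1520000 millifarads

(8.28 × 10^-3) / (5.43 × 10^-6) = 1.5249 × 10^3 F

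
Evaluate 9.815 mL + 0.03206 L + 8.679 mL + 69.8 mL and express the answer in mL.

In mL:
  9.815 mL → 9.815
  0.03206 L = 0.03206 × 10³ mL = 32.06
  8.679 mL → 8.679
  69.8 mL → 69.8
Sum: 9.815 + 32.06 + 8.679 + 69.8 = 120.354

120.354 mL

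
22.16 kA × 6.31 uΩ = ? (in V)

0.1398296 V

22.16 × 10³ × 6.31 × 10⁻⁶ = 139.8296 × 10⁻³ V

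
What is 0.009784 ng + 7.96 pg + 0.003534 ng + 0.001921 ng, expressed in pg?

23.199 pg

In pg:
  0.009784 ng = 0.009784e3 pg = 9.784
  7.96 pg → 7.96
  0.003534 ng = 0.003534e3 pg = 3.534
  0.001921 ng = 0.001921e3 pg = 1.921
Sum: 9.784 + 7.96 + 3.534 + 1.921 = 23.199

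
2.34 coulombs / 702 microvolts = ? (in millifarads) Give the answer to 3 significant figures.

3330000 millifarads

(2.34) / (702e-6) = 0.0033333e6 F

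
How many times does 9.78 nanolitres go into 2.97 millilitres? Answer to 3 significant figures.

(2.97e-3) / (9.78e-9) = 0.3037e6

304000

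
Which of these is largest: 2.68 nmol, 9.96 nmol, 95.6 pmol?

2.68 nmol = 0.00000000268 mol
9.96 nmol = 0.00000000996 mol
95.6 pmol = 0.0000000000956 mol

9.96 nmol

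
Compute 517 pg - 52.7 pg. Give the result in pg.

464.3 pg

In pg:
  517 pg → 517
  52.7 pg → 52.7
Difference: 517 - 52.7 = 464.3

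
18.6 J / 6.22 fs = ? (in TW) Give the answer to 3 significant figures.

(18.6) / (6.22e-15) = 2.9904e15 W

2990 TW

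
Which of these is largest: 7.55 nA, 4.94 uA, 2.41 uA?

4.94 uA

7.55 nA = 0.00000000755 A
4.94 uA = 0.00000494 A
2.41 uA = 0.00000241 A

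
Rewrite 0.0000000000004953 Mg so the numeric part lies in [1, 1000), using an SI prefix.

= 495.3 × 10^-9 g; 10^-9 is nano.

495.3 ng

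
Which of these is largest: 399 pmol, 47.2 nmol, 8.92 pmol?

399 pmol = 0.000000000399 mol
47.2 nmol = 0.0000000472 mol
8.92 pmol = 0.00000000000892 mol

47.2 nmol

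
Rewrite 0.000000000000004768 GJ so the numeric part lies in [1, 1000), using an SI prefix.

= 4.768 × 10^-6 J; 10^-6 is micro.

4.768 μJ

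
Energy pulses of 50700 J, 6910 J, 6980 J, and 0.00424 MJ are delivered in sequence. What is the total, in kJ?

68.83 kJ

In kJ:
  50700 J = 50700 × 10^-3 kJ = 50.7
  6910 J = 6910 × 10^-3 kJ = 6.91
  6980 J = 6980 × 10^-3 kJ = 6.98
  0.00424 MJ = 0.00424 × 10^3 kJ = 4.24
Sum: 50.7 + 6.91 + 6.98 + 4.24 = 68.83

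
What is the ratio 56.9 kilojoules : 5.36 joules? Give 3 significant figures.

(56.9 × 10³) / (5.36) = 10.62 × 10³

10600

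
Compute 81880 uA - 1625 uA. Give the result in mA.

80.255 mA

In mA:
  81880 uA = 81880e-3 mA = 81.88
  1625 uA = 1625e-3 mA = 1.625
Difference: 81.88 - 1.625 = 80.255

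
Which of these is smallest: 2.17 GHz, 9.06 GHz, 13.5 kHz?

13.5 kHz

2.17 GHz = 2170000000 Hz
9.06 GHz = 9060000000 Hz
13.5 kHz = 13500 Hz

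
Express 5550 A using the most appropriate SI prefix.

= 5.55 × 10^3 A; 10^3 is kilo.

5.55 kA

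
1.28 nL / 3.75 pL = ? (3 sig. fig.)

(1.28e-9) / (3.75e-12) = 0.3413e3

341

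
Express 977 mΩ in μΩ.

977000 μΩ

milli = 10^-3, micro = 10^-6; factor is 10^3.
977 × 10^3 = 977000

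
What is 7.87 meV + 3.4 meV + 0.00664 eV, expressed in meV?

In meV:
  7.87 meV → 7.87
  3.4 meV → 3.4
  0.00664 eV = 0.00664 × 10^3 meV = 6.64
Sum: 7.87 + 3.4 + 6.64 = 17.91

17.91 meV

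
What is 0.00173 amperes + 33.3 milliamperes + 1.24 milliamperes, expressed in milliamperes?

36.27 milliamperes

In milliamperes:
  0.00173 amperes = 0.00173e3 milliamperes = 1.73
  33.3 milliamperes → 33.3
  1.24 milliamperes → 1.24
Sum: 1.73 + 33.3 + 1.24 = 36.27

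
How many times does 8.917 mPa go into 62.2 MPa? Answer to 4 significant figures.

6975000000

(62.2e6) / (8.917e-3) = 6.9754e9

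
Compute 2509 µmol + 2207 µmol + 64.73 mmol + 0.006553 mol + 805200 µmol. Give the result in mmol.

In mmol:
  2509 µmol = 2509e-3 mmol = 2.509
  2207 µmol = 2207e-3 mmol = 2.207
  64.73 mmol → 64.73
  0.006553 mol = 0.006553e3 mmol = 6.553
  805200 µmol = 805200e-3 mmol = 805.2
Sum: 2.509 + 2.207 + 64.73 + 6.553 + 805.2 = 881.199

881.199 mmol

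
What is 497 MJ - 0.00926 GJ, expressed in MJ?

In MJ:
  497 MJ → 497
  0.00926 GJ = 0.00926 × 10^3 MJ = 9.26
Difference: 497 - 9.26 = 487.74

487.74 MJ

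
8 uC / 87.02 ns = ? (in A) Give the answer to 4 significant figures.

(8 × 10^-6) / (87.02 × 10^-9) = 0.0919329 × 10^3 A

91.93 A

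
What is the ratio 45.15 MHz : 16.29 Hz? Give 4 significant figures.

2772000

(45.15 × 10⁶) / (16.29) = 2.7716 × 10⁶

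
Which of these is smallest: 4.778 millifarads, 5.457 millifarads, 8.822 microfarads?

4.778 millifarads = 0.004778 farads
5.457 millifarads = 0.005457 farads
8.822 microfarads = 0.000008822 farads

8.822 microfarads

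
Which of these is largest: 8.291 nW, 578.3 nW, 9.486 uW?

9.486 uW

8.291 nW = 0.000000008291 W
578.3 nW = 0.0000005783 W
9.486 uW = 0.000009486 W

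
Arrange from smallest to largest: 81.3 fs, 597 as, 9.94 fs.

597 as < 9.94 fs < 81.3 fs

81.3 fs = 0.0000000000000813 s
597 as = 0.000000000000000597 s
9.94 fs = 0.00000000000000994 s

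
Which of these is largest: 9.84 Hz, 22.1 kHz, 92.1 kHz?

92.1 kHz

9.84 Hz = 9.84 Hz
22.1 kHz = 22100 Hz
92.1 kHz = 92100 Hz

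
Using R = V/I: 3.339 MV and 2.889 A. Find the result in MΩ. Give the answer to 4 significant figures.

1.156 MΩ

(3.339 × 10⁶) / (2.889) = 1.15576 × 10⁶ Ω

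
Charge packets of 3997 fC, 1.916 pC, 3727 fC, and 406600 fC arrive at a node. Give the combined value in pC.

In pC:
  3997 fC = 3997 × 10⁻³ pC = 3.997
  1.916 pC → 1.916
  3727 fC = 3727 × 10⁻³ pC = 3.727
  406600 fC = 406600 × 10⁻³ pC = 406.6
Sum: 3.997 + 1.916 + 3.727 + 406.6 = 416.24

416.24 pC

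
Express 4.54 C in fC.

4540000000000000 fC

(no prefix) = 10⁰, femto = 10⁻¹⁵; factor is 10¹⁵.
4.54 × 10¹⁵ = 4540000000000000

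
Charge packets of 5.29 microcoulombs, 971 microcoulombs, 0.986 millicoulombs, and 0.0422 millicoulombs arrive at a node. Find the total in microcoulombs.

2004.49 microcoulombs

In microcoulombs:
  5.29 microcoulombs → 5.29
  971 microcoulombs → 971
  0.986 millicoulombs = 0.986 × 10^3 microcoulombs = 986
  0.0422 millicoulombs = 0.0422 × 10^3 microcoulombs = 42.2
Sum: 5.29 + 971 + 986 + 42.2 = 2004.49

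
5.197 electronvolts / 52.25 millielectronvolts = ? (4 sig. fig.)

99.46

(5.197) / (52.25 × 10^-3) = 0.099464 × 10^3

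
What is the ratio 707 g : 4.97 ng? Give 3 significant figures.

142000000000

(707) / (4.97 × 10⁻⁹) = 142.3 × 10⁹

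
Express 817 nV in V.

0.000000817 V

nano = 10^-9, (no prefix) = 10^0; factor is 10^-9.
817 × 10^-9 = 0.000000817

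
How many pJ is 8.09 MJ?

8090000000000000000 pJ

mega = 10^6, pico = 10^-12; factor is 10^18.
8.09 × 10^18 = 8090000000000000000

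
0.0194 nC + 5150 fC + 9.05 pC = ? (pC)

33.6 pC

In pC:
  0.0194 nC = 0.0194e3 pC = 19.4
  5150 fC = 5150e-3 pC = 5.15
  9.05 pC → 9.05
Sum: 19.4 + 5.15 + 9.05 = 33.6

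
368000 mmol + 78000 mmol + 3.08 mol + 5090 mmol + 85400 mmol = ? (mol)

539.57 mol

In mol:
  368000 mmol = 368000 × 10^-3 mol = 368
  78000 mmol = 78000 × 10^-3 mol = 78
  3.08 mol → 3.08
  5090 mmol = 5090 × 10^-3 mol = 5.09
  85400 mmol = 85400 × 10^-3 mol = 85.4
Sum: 368 + 78 + 3.08 + 5.09 + 85.4 = 539.57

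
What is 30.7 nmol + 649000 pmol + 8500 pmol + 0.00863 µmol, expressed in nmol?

696.83 nmol

In nmol:
  30.7 nmol → 30.7
  649000 pmol = 649000e-3 nmol = 649
  8500 pmol = 8500e-3 nmol = 8.5
  0.00863 µmol = 0.00863e3 nmol = 8.63
Sum: 30.7 + 649 + 8.5 + 8.63 = 696.83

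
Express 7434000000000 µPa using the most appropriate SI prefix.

= 7.434 × 10⁶ Pa; 10⁶ is mega.

7.434 MPa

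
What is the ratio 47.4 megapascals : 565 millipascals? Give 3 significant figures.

83900000

(47.4e6) / (565e-3) = 0.08389e9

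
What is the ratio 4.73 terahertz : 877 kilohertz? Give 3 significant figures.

(4.73 × 10¹²) / (877 × 10³) = 0.005393 × 10⁹

5390000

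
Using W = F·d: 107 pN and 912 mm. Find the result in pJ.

97.584 pJ

107e-12 × 912e-3 = 97584e-15 J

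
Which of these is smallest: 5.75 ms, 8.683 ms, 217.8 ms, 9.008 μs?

5.75 ms = 0.00575 s
8.683 ms = 0.008683 s
217.8 ms = 0.2178 s
9.008 μs = 0.000009008 s

9.008 μs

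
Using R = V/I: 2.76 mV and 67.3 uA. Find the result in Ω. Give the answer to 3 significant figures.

(2.76 × 10⁻³) / (67.3 × 10⁻⁶) = 0.04101 × 10³ Ω

41.0 Ω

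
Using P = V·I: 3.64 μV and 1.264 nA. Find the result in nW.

0.00000460096 nW

3.64e-6 × 1.264e-9 = 4.60096e-15 W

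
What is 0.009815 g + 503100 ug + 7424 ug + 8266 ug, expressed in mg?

528.605 mg

In mg:
  0.009815 g = 0.009815 × 10³ mg = 9.815
  503100 ug = 503100 × 10⁻³ mg = 503.1
  7424 ug = 7424 × 10⁻³ mg = 7.424
  8266 ug = 8266 × 10⁻³ mg = 8.266
Sum: 9.815 + 503.1 + 7.424 + 8.266 = 528.605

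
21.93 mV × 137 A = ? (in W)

3.00441 W

21.93 × 10⁻³ × 137 = 3004.41 × 10⁻³ W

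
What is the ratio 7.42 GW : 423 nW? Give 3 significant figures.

(7.42e9) / (423e-9) = 0.01754e18

17500000000000000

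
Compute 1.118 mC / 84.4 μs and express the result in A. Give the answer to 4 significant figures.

13.25 A

(1.118 × 10⁻³) / (84.4 × 10⁻⁶) = 0.0132464 × 10³ A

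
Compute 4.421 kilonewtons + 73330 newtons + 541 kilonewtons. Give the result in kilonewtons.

In kilonewtons:
  4.421 kilonewtons → 4.421
  73330 newtons = 73330 × 10⁻³ kilonewtons = 73.33
  541 kilonewtons → 541
Sum: 4.421 + 73.33 + 541 = 618.751

618.751 kilonewtons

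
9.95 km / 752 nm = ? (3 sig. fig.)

13200000000

(9.95 × 10³) / (752 × 10⁻⁹) = 0.01323 × 10¹²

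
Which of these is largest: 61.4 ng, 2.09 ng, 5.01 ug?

61.4 ng = 0.0000000614 g
2.09 ng = 0.00000000209 g
5.01 ug = 0.00000501 g

5.01 ug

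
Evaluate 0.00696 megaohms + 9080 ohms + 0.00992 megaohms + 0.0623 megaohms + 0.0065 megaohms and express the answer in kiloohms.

In kiloohms:
  0.00696 megaohms = 0.00696 × 10³ kiloohms = 6.96
  9080 ohms = 9080 × 10⁻³ kiloohms = 9.08
  0.00992 megaohms = 0.00992 × 10³ kiloohms = 9.92
  0.0623 megaohms = 0.0623 × 10³ kiloohms = 62.3
  0.0065 megaohms = 0.0065 × 10³ kiloohms = 6.5
Sum: 6.96 + 9.08 + 9.92 + 62.3 + 6.5 = 94.76

94.76 kiloohms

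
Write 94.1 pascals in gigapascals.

(no prefix) = 10^0, giga = 10^9; factor is 10^-9.
94.1 × 10^-9 = 0.0000000941

0.0000000941 gigapascals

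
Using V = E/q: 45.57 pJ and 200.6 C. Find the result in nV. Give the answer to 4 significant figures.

0.0002272 nV

(45.57 × 10⁻¹²) / (200.6) = 0.227168 × 10⁻¹² V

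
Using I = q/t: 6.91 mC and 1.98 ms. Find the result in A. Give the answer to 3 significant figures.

3.49 A

(6.91e-3) / (1.98e-3) = 3.4899 A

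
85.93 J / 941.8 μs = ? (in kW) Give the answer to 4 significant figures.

91.24 kW

(85.93) / (941.8 × 10^-6) = 0.0912402 × 10^6 W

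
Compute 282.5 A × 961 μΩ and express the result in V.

0.2714825 V

282.5 × 961 × 10⁻⁶ = 271482.5 × 10⁻⁶ V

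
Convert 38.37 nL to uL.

0.03837 uL

nano = 10⁻⁹, micro = 10⁻⁶; factor is 10⁻³.
38.37 × 10⁻³ = 0.03837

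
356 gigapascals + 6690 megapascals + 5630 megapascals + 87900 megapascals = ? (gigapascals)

In gigapascals:
  356 gigapascals → 356
  6690 megapascals = 6690e-3 gigapascals = 6.69
  5630 megapascals = 5630e-3 gigapascals = 5.63
  87900 megapascals = 87900e-3 gigapascals = 87.9
Sum: 356 + 6.69 + 5.63 + 87.9 = 456.22

456.22 gigapascals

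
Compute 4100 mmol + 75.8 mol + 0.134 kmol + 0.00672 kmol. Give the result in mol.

In mol:
  4100 mmol = 4100e-3 mol = 4.1
  75.8 mol → 75.8
  0.134 kmol = 0.134e3 mol = 134
  0.00672 kmol = 0.00672e3 mol = 6.72
Sum: 4.1 + 75.8 + 134 + 6.72 = 220.62

220.62 mol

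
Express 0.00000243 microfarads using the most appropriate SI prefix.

= 2.43e-12 farads; 1e-12 is pico.

2.43 picofarads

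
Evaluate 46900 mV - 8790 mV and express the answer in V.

38.11 V

In V:
  46900 mV = 46900 × 10⁻³ V = 46.9
  8790 mV = 8790 × 10⁻³ V = 8.79
Difference: 46.9 - 8.79 = 38.11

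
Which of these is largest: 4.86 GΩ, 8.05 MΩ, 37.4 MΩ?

4.86 GΩ = 4860000000 Ω
8.05 MΩ = 8050000 Ω
37.4 MΩ = 37400000 Ω

4.86 GΩ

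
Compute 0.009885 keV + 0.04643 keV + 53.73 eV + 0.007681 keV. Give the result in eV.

117.726 eV

In eV:
  0.009885 keV = 0.009885 × 10^3 eV = 9.885
  0.04643 keV = 0.04643 × 10^3 eV = 46.43
  53.73 eV → 53.73
  0.007681 keV = 0.007681 × 10^3 eV = 7.681
Sum: 9.885 + 46.43 + 53.73 + 7.681 = 117.726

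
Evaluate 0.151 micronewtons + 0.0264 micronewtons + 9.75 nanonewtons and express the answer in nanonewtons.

187.15 nanonewtons

In nanonewtons:
  0.151 micronewtons = 0.151 × 10³ nanonewtons = 151
  0.0264 micronewtons = 0.0264 × 10³ nanonewtons = 26.4
  9.75 nanonewtons → 9.75
Sum: 151 + 26.4 + 9.75 = 187.15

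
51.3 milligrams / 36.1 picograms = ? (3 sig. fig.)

1420000000

(51.3e-3) / (36.1e-12) = 1.421e9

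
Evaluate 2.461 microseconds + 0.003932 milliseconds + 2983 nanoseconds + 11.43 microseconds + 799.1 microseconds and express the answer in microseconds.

In microseconds:
  2.461 microseconds → 2.461
  0.003932 milliseconds = 0.003932 × 10^3 microseconds = 3.932
  2983 nanoseconds = 2983 × 10^-3 microseconds = 2.983
  11.43 microseconds → 11.43
  799.1 microseconds → 799.1
Sum: 2.461 + 3.932 + 2.983 + 11.43 + 799.1 = 819.906

819.906 microseconds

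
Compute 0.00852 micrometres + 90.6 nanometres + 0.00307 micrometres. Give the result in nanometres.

In nanometres:
  0.00852 micrometres = 0.00852 × 10^3 nanometres = 8.52
  90.6 nanometres → 90.6
  0.00307 micrometres = 0.00307 × 10^3 nanometres = 3.07
Sum: 8.52 + 90.6 + 3.07 = 102.19

102.19 nanometres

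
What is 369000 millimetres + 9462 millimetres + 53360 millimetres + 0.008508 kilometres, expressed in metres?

440.33 metres

In metres:
  369000 millimetres = 369000e-3 metres = 369
  9462 millimetres = 9462e-3 metres = 9.462
  53360 millimetres = 53360e-3 metres = 53.36
  0.008508 kilometres = 0.008508e3 metres = 8.508
Sum: 369 + 9.462 + 53.36 + 8.508 = 440.33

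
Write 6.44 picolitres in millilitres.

0.00000000644 millilitres

pico = 10^-12, milli = 10^-3; factor is 10^-9.
6.44 × 10^-9 = 0.00000000644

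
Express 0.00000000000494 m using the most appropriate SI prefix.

4.94 pm

= 4.94 × 10⁻¹² m; 10⁻¹² is pico.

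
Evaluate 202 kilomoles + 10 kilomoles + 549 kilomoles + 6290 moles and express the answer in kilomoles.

In kilomoles:
  202 kilomoles → 202
  10 kilomoles → 10
  549 kilomoles → 549
  6290 moles = 6290 × 10^-3 kilomoles = 6.29
Sum: 202 + 10 + 549 + 6.29 = 767.29

767.29 kilomoles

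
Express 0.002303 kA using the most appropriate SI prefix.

2.303 A

= 2.303 A; mantissa already in [1, 1000).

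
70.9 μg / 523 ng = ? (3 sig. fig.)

(70.9 × 10^-6) / (523 × 10^-9) = 0.1356 × 10^3

136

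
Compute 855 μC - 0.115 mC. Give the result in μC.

In μC:
  855 μC → 855
  0.115 mC = 0.115 × 10³ μC = 115
Difference: 855 - 115 = 740

740 μC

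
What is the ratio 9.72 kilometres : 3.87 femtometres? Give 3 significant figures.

(9.72 × 10^3) / (3.87 × 10^-15) = 2.512 × 10^18

2510000000000000000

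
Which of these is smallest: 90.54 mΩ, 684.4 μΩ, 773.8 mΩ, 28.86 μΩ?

90.54 mΩ = 0.09054 Ω
684.4 μΩ = 0.0006844 Ω
773.8 mΩ = 0.7738 Ω
28.86 μΩ = 0.00002886 Ω

28.86 μΩ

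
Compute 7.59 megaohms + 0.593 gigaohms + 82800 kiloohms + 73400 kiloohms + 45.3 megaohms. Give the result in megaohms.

802.09 megaohms

In megaohms:
  7.59 megaohms → 7.59
  0.593 gigaohms = 0.593 × 10³ megaohms = 593
  82800 kiloohms = 82800 × 10⁻³ megaohms = 82.8
  73400 kiloohms = 73400 × 10⁻³ megaohms = 73.4
  45.3 megaohms → 45.3
Sum: 7.59 + 593 + 82.8 + 73.4 + 45.3 = 802.09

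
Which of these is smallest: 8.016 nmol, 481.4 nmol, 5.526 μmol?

8.016 nmol

8.016 nmol = 0.000000008016 mol
481.4 nmol = 0.0000004814 mol
5.526 μmol = 0.000005526 mol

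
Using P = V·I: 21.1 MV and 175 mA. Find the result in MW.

21.1 × 10^6 × 175 × 10^-3 = 3692.5 × 10^3 W

3.6925 MW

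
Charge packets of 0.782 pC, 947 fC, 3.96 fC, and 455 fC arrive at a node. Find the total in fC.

2187.96 fC

In fC:
  0.782 pC = 0.782e3 fC = 782
  947 fC → 947
  3.96 fC → 3.96
  455 fC → 455
Sum: 782 + 947 + 3.96 + 455 = 2187.96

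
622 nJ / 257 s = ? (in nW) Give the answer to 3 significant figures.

2.42 nW

(622 × 10^-9) / (257) = 2.4202 × 10^-9 W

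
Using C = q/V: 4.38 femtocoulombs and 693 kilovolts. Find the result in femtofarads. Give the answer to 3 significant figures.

0.00000632 femtofarads

(4.38 × 10⁻¹⁵) / (693 × 10³) = 0.0063203 × 10⁻¹⁸ F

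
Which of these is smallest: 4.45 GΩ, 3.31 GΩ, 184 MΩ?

4.45 GΩ = 4450000000 Ω
3.31 GΩ = 3310000000 Ω
184 MΩ = 184000000 Ω

184 MΩ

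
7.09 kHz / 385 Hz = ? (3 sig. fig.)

18.4

(7.09e3) / (385) = 0.01842e3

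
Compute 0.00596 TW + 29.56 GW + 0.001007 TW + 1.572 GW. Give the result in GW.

38.099 GW

In GW:
  0.00596 TW = 0.00596e3 GW = 5.96
  29.56 GW → 29.56
  0.001007 TW = 0.001007e3 GW = 1.007
  1.572 GW → 1.572
Sum: 5.96 + 29.56 + 1.007 + 1.572 = 38.099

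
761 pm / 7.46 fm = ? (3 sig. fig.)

(761e-12) / (7.46e-15) = 102e3

102000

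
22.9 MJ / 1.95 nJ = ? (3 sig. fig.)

11700000000000000

(22.9e6) / (1.95e-9) = 11.74e15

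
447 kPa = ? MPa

0.447 MPa

kilo = 10^3, mega = 10^6; factor is 10^-3.
447 × 10^-3 = 0.447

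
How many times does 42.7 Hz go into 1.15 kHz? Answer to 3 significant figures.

26.9

(1.15e3) / (42.7) = 0.02693e3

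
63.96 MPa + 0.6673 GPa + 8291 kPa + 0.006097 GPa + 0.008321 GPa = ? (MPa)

753.969 MPa

In MPa:
  63.96 MPa → 63.96
  0.6673 GPa = 0.6673e3 MPa = 667.3
  8291 kPa = 8291e-3 MPa = 8.291
  0.006097 GPa = 0.006097e3 MPa = 6.097
  0.008321 GPa = 0.008321e3 MPa = 8.321
Sum: 63.96 + 667.3 + 8.291 + 6.097 + 8.321 = 753.969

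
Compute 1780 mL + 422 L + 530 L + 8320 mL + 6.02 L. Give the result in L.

In L:
  1780 mL = 1780 × 10⁻³ L = 1.78
  422 L → 422
  530 L → 530
  8320 mL = 8320 × 10⁻³ L = 8.32
  6.02 L → 6.02
Sum: 1.78 + 422 + 530 + 8.32 + 6.02 = 968.12

968.12 L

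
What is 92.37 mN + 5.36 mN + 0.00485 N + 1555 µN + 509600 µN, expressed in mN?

613.735 mN

In mN:
  92.37 mN → 92.37
  5.36 mN → 5.36
  0.00485 N = 0.00485e3 mN = 4.85
  1555 µN = 1555e-3 mN = 1.555
  509600 µN = 509600e-3 mN = 509.6
Sum: 92.37 + 5.36 + 4.85 + 1.555 + 509.6 = 613.735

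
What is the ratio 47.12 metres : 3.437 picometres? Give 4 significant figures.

(47.12) / (3.437 × 10^-12) = 13.71 × 10^12

13710000000000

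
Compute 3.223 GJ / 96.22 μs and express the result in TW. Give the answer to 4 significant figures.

(3.223 × 10⁹) / (96.22 × 10⁻⁶) = 0.0334962 × 10¹⁵ W

33.50 TW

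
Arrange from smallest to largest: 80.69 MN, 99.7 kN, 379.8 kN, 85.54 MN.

99.7 kN < 379.8 kN < 80.69 MN < 85.54 MN

80.69 MN = 80690000 N
99.7 kN = 99700 N
379.8 kN = 379800 N
85.54 MN = 85540000 N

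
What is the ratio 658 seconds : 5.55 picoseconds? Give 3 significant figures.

119000000000000

(658) / (5.55 × 10⁻¹²) = 118.6 × 10¹²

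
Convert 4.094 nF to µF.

nano = 10^-9, micro = 10^-6; factor is 10^-3.
4.094 × 10^-3 = 0.004094

0.004094 µF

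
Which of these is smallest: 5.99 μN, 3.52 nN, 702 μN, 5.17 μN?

3.52 nN

5.99 μN = 0.00000599 N
3.52 nN = 0.00000000352 N
702 μN = 0.000702 N
5.17 μN = 0.00000517 N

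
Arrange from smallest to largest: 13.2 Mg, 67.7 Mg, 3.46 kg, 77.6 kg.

13.2 Mg = 13200000 g
67.7 Mg = 67700000 g
3.46 kg = 3460 g
77.6 kg = 77600 g

3.46 kg < 77.6 kg < 13.2 Mg < 67.7 Mg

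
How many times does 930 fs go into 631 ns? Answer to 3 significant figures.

678000

(631 × 10^-9) / (930 × 10^-15) = 0.6785 × 10^6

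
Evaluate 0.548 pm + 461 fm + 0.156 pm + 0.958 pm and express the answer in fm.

In fm:
  0.548 pm = 0.548 × 10³ fm = 548
  461 fm → 461
  0.156 pm = 0.156 × 10³ fm = 156
  0.958 pm = 0.958 × 10³ fm = 958
Sum: 548 + 461 + 156 + 958 = 2123

2123 fm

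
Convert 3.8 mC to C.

milli = 10^-3, (no prefix) = 10^0; factor is 10^-3.
3.8 × 10^-3 = 0.0038

0.0038 C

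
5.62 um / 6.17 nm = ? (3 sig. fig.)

911

(5.62 × 10⁻⁶) / (6.17 × 10⁻⁹) = 0.9109 × 10³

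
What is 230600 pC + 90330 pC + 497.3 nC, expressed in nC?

In nC:
  230600 pC = 230600 × 10^-3 nC = 230.6
  90330 pC = 90330 × 10^-3 nC = 90.33
  497.3 nC → 497.3
Sum: 230.6 + 90.33 + 497.3 = 818.23

818.23 nC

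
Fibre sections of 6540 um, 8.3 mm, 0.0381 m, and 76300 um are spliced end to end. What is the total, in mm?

In mm:
  6540 um = 6540 × 10^-3 mm = 6.54
  8.3 mm → 8.3
  0.0381 m = 0.0381 × 10^3 mm = 38.1
  76300 um = 76300 × 10^-3 mm = 76.3
Sum: 6.54 + 8.3 + 38.1 + 76.3 = 129.24

129.24 mm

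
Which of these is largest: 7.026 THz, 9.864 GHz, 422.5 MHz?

7.026 THz

7.026 THz = 7026000000000 Hz
9.864 GHz = 9864000000 Hz
422.5 MHz = 422500000 Hz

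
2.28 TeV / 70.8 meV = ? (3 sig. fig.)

(2.28 × 10^12) / (70.8 × 10^-3) = 0.0322 × 10^15

32200000000000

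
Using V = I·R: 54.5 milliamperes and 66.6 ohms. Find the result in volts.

54.5e-3 × 66.6 = 3629.7e-3 V

3.6297 volts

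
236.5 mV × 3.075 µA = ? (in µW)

236.5 × 10⁻³ × 3.075 × 10⁻⁶ = 727.2375 × 10⁻⁹ W

0.7272375 µW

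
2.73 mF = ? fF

milli = 1e-3, femto = 1e-15; factor is 1e12.
2.73 × 1e12 = 2730000000000

2730000000000 fF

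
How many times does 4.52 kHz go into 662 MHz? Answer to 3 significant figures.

(662 × 10^6) / (4.52 × 10^3) = 146.5 × 10^3

146000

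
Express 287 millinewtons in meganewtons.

milli = 10⁻³, mega = 10⁶; factor is 10⁻⁹.
287 × 10⁻⁹ = 0.000000287

0.000000287 meganewtons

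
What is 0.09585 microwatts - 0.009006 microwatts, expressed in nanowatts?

In nanowatts:
  0.09585 microwatts = 0.09585 × 10^3 nanowatts = 95.85
  0.009006 microwatts = 0.009006 × 10^3 nanowatts = 9.006
Difference: 95.85 - 9.006 = 86.844

86.844 nanowatts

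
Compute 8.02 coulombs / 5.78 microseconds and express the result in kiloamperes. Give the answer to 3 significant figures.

1390 kiloamperes

(8.02) / (5.78e-6) = 1.3875e6 A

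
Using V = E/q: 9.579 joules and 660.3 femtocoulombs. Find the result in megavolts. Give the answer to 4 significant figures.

14510000 megavolts

(9.579) / (660.3 × 10⁻¹⁵) = 0.014507 × 10¹⁵ V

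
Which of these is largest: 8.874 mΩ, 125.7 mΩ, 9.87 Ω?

9.87 Ω

8.874 mΩ = 0.008874 Ω
125.7 mΩ = 0.1257 Ω
9.87 Ω = 9.87 Ω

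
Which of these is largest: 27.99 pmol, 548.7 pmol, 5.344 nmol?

5.344 nmol

27.99 pmol = 0.00000000002799 mol
548.7 pmol = 0.0000000005487 mol
5.344 nmol = 0.000000005344 mol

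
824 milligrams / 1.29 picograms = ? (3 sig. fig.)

(824 × 10^-3) / (1.29 × 10^-12) = 638.8 × 10^9

639000000000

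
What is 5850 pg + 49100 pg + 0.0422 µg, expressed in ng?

97.15 ng

In ng:
  5850 pg = 5850 × 10^-3 ng = 5.85
  49100 pg = 49100 × 10^-3 ng = 49.1
  0.0422 µg = 0.0422 × 10^3 ng = 42.2
Sum: 5.85 + 49.1 + 42.2 = 97.15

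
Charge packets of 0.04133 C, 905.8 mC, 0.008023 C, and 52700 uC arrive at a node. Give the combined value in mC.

In mC:
  0.04133 C = 0.04133 × 10^3 mC = 41.33
  905.8 mC → 905.8
  0.008023 C = 0.008023 × 10^3 mC = 8.023
  52700 uC = 52700 × 10^-3 mC = 52.7
Sum: 41.33 + 905.8 + 8.023 + 52.7 = 1007.853

1007.853 mC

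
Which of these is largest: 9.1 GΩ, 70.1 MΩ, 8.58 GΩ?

9.1 GΩ = 9100000000 Ω
70.1 MΩ = 70100000 Ω
8.58 GΩ = 8580000000 Ω

9.1 GΩ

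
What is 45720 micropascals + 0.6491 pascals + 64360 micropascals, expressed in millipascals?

In millipascals:
  45720 micropascals = 45720e-3 millipascals = 45.72
  0.6491 pascals = 0.6491e3 millipascals = 649.1
  64360 micropascals = 64360e-3 millipascals = 64.36
Sum: 45.72 + 649.1 + 64.36 = 759.18

759.18 millipascals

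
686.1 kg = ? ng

kilo = 10^3, nano = 10^-9; factor is 10^12.
686.1 × 10^12 = 686100000000000

686100000000000 ng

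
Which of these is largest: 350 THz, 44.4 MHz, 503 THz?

350 THz = 350000000000000 Hz
44.4 MHz = 44400000 Hz
503 THz = 503000000000000 Hz

503 THz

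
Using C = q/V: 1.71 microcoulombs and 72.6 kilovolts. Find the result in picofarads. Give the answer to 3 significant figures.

(1.71e-6) / (72.6e3) = 0.023554e-9 F

23.6 picofarads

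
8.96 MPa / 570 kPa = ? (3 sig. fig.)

(8.96 × 10⁶) / (570 × 10³) = 0.01572 × 10³

15.7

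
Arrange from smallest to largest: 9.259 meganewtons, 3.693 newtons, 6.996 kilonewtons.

3.693 newtons < 6.996 kilonewtons < 9.259 meganewtons

9.259 meganewtons = 9259000 newtons
3.693 newtons = 3.693 newtons
6.996 kilonewtons = 6996 newtons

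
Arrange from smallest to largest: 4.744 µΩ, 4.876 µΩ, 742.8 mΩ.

4.744 µΩ = 0.000004744 Ω
4.876 µΩ = 0.000004876 Ω
742.8 mΩ = 0.7428 Ω

4.744 µΩ < 4.876 µΩ < 742.8 mΩ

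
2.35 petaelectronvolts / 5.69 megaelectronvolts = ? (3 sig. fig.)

413000000

(2.35 × 10^15) / (5.69 × 10^6) = 0.413 × 10^9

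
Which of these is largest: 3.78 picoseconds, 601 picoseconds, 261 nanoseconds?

261 nanoseconds

3.78 picoseconds = 0.00000000000378 seconds
601 picoseconds = 0.000000000601 seconds
261 nanoseconds = 0.000000261 seconds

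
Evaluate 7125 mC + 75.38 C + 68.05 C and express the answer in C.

In C:
  7125 mC = 7125e-3 C = 7.125
  75.38 C → 75.38
  68.05 C → 68.05
Sum: 7.125 + 75.38 + 68.05 = 150.555

150.555 C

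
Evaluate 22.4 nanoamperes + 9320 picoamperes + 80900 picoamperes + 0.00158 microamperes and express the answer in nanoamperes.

114.2 nanoamperes

In nanoamperes:
  22.4 nanoamperes → 22.4
  9320 picoamperes = 9320 × 10⁻³ nanoamperes = 9.32
  80900 picoamperes = 80900 × 10⁻³ nanoamperes = 80.9
  0.00158 microamperes = 0.00158 × 10³ nanoamperes = 1.58
Sum: 22.4 + 9.32 + 80.9 + 1.58 = 114.2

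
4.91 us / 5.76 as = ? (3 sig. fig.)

852000000000

(4.91 × 10⁻⁶) / (5.76 × 10⁻¹⁸) = 0.8524 × 10¹²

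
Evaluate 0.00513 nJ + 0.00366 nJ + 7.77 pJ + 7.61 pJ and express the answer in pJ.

In pJ:
  0.00513 nJ = 0.00513e3 pJ = 5.13
  0.00366 nJ = 0.00366e3 pJ = 3.66
  7.77 pJ → 7.77
  7.61 pJ → 7.61
Sum: 5.13 + 3.66 + 7.77 + 7.61 = 24.17

24.17 pJ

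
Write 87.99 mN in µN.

milli = 10⁻³, micro = 10⁻⁶; factor is 10³.
87.99 × 10³ = 87990

87990 µN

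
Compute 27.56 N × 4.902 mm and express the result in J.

27.56 × 4.902 × 10^-3 = 135.09912 × 10^-3 J

0.13509912 J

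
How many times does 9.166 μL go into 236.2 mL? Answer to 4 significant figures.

25770

(236.2e-3) / (9.166e-6) = 25.769e3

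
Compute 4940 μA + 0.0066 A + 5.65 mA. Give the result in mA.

In mA:
  4940 μA = 4940 × 10⁻³ mA = 4.94
  0.0066 A = 0.0066 × 10³ mA = 6.6
  5.65 mA → 5.65
Sum: 4.94 + 6.6 + 5.65 = 17.19

17.19 mA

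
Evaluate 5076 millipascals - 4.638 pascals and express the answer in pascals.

In pascals:
  5076 millipascals = 5076 × 10⁻³ pascals = 5.076
  4.638 pascals → 4.638
Difference: 5.076 - 4.638 = 0.438

0.438 pascals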